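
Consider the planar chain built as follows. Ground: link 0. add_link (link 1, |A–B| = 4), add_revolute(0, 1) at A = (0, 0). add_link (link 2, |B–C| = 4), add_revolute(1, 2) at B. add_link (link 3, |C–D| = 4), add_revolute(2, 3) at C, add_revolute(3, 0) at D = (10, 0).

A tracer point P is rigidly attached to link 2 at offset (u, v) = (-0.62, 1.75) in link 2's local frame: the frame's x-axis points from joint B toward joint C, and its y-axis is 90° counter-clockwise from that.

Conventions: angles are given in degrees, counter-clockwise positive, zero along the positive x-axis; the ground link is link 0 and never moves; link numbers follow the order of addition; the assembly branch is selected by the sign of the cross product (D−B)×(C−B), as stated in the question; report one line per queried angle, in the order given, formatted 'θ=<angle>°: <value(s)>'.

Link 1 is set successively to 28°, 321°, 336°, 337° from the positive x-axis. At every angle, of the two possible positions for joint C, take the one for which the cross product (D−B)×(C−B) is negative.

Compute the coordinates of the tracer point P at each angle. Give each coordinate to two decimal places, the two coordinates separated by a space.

A=(0,0), D=(10.00,0)
θ=28°: B = A + 4.00·(cos28°, sin28°) = (3.5318, 1.8779)
θ=28°: |BD| = 6.7353
θ=28°: circle(B,4.00) ∩ circle(D,4.00): a=3.3676, h=2.1585
θ=28°:   candidates: C₊=(7.3677,3.0118) cross=14.538; C₋=(6.1641,-1.1339) cross=-14.538
θ=28°:   branch - wants cross < 0 → take C=(6.1641,-1.1339) (cross=-14.538)
θ=28°: ex = (C−B)/|BC| = (0.6581,-0.7530); ey = (0.7530,0.6581)
θ=28°: P = B + -0.62·ex + 1.75·ey = (4.4415,3.4963)
θ=321°: B = A + 4.00·(cos321°, sin321°) = (3.1086, -2.5173)
θ=321°: |BD| = 7.3368
θ=321°: circle(B,4.00) ∩ circle(D,4.00): a=3.6684, h=1.5947
θ=321°:   candidates: C₊=(6.0072,0.2392) cross=11.700; C₋=(7.1014,-2.7565) cross=-11.700
θ=321°:   branch - wants cross < 0 → take C=(7.1014,-2.7565) (cross=-11.700)
θ=321°: ex = (C−B)/|BC| = (0.9982,-0.0598); ey = (0.0598,0.9982)
θ=321°: P = B + -0.62·ex + 1.75·ey = (2.5943,-0.7333)
θ=336°: B = A + 4.00·(cos336°, sin336°) = (3.6542, -1.6269)
θ=336°: |BD| = 6.5511
θ=336°: circle(B,4.00) ∩ circle(D,4.00): a=3.2755, h=2.2958
θ=336°:   candidates: C₊=(6.2569,1.4104) cross=15.040; C₋=(7.3973,-3.0374) cross=-15.040
θ=336°:   branch - wants cross < 0 → take C=(7.3973,-3.0374) (cross=-15.040)
θ=336°: ex = (C−B)/|BC| = (0.9358,-0.3526); ey = (0.3526,0.9358)
θ=336°: P = B + -0.62·ex + 1.75·ey = (3.6911,0.2293)
θ=337°: B = A + 4.00·(cos337°, sin337°) = (3.6820, -1.5629)
θ=337°: |BD| = 6.5084
θ=337°: circle(B,4.00) ∩ circle(D,4.00): a=3.2542, h=2.3260
θ=337°:   candidates: C₊=(6.2825,1.4764) cross=15.138; C₋=(7.3996,-3.0394) cross=-15.138
θ=337°:   branch - wants cross < 0 → take C=(7.3996,-3.0394) (cross=-15.138)
θ=337°: ex = (C−B)/|BC| = (0.9294,-0.3691); ey = (0.3691,0.9294)
θ=337°: P = B + -0.62·ex + 1.75·ey = (3.7517,0.2923)

θ=28°: 4.44 3.50
θ=321°: 2.59 -0.73
θ=336°: 3.69 0.23
θ=337°: 3.75 0.29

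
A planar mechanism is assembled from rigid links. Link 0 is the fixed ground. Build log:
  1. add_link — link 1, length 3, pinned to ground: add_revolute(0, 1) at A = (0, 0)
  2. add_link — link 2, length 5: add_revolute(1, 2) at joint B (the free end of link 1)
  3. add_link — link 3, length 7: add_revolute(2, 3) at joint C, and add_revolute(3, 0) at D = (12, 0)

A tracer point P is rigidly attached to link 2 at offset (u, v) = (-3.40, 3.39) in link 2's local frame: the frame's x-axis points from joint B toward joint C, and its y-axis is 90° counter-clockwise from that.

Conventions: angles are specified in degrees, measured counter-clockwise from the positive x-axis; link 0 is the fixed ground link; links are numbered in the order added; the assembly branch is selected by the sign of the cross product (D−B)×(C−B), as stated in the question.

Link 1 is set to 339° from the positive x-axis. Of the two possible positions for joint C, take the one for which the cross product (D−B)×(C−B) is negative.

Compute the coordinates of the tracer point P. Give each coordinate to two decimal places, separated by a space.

A=(0,0), D=(12.00,0)
B = A + 3.00·(cos339°, sin339°) = (2.8007, -1.0751)
|BD| = 9.2619
circle(B,5.00) ∩ circle(D,7.00): a=3.3353, h=3.7250
  candidates: C₊=(5.6811,3.0119) cross=34.501; C₋=(6.5459,-4.3878) cross=-34.501
  branch - wants cross < 0 → take C=(6.5459,-4.3878) (cross=-34.501)
ex = (C−B)/|BC| = (0.7490,-0.6625); ey = (0.6625,0.7490)
P = B + -3.40·ex + 3.39·ey = (2.5000,3.7167)

2.50 3.72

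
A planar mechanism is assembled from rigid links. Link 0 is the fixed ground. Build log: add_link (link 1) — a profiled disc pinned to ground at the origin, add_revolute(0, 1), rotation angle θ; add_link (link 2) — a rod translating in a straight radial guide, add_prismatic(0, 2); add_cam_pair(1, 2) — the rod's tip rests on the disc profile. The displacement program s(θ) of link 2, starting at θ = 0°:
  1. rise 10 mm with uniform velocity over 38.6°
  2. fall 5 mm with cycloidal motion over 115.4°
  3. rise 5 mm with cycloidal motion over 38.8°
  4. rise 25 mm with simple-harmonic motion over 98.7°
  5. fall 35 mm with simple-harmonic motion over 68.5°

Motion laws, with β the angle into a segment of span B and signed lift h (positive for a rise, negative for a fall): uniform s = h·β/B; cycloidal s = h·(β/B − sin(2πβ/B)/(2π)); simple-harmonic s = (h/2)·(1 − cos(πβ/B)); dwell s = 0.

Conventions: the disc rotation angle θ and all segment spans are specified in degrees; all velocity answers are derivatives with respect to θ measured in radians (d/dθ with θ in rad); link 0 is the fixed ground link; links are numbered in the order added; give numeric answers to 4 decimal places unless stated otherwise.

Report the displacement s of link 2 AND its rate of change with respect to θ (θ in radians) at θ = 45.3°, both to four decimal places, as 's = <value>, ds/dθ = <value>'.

seg 1 [0°–38.6°] uniform, h=10: full span → s += 10 → s = 10.0000
seg 2 [38.6°–154°] cycloidal, h=-5: θ=45.3° here. β=6.7, B=115.4. -5·(0.0581 − sin(2π·0.0581)/(2π)) = -0.0064 → s = 9.9936
velocity in seg [38.6°–154°] (cycloidal), θ in radians: β = 6.7° = 0.1169 rad, B = 115.4° = 2.0141 rad; ds/dθ = (h/B)(1 − cos(2πβ/B)) = ((-5)/2.0141)(1 − cos(2π·0.0581)) = -0.163355 mm/rad

s = 9.9936, ds/dθ = -0.1634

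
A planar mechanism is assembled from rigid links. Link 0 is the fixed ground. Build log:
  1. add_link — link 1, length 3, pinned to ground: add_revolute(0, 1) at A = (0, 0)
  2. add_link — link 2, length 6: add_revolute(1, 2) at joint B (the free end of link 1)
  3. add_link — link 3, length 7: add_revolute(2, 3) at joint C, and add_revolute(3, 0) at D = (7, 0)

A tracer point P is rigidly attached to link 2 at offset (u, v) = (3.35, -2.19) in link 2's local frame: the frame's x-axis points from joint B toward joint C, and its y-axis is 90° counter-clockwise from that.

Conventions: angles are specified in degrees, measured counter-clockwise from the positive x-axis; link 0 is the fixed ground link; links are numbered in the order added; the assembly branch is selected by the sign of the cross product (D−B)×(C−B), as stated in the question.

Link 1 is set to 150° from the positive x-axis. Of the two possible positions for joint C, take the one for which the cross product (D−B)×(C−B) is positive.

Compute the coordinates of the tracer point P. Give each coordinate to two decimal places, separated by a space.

A=(0,0), D=(7.00,0)
B = A + 3.00·(cos150°, sin150°) = (-2.5981, 1.5000)
|BD| = 9.7146
circle(B,6.00) ∩ circle(D,7.00): a=4.1882, h=4.2964
  candidates: C₊=(2.2033,5.0982) cross=41.738; C₋=(0.8765,-3.3916) cross=-41.738
  branch + wants cross > 0 → take C=(2.2033,5.0982) (cross=41.738)
ex = (C−B)/|BC| = (0.8002,0.5997); ey = (-0.5997,0.8002)
P = B + 3.35·ex + -2.19·ey = (1.3960,1.7565)

1.40 1.76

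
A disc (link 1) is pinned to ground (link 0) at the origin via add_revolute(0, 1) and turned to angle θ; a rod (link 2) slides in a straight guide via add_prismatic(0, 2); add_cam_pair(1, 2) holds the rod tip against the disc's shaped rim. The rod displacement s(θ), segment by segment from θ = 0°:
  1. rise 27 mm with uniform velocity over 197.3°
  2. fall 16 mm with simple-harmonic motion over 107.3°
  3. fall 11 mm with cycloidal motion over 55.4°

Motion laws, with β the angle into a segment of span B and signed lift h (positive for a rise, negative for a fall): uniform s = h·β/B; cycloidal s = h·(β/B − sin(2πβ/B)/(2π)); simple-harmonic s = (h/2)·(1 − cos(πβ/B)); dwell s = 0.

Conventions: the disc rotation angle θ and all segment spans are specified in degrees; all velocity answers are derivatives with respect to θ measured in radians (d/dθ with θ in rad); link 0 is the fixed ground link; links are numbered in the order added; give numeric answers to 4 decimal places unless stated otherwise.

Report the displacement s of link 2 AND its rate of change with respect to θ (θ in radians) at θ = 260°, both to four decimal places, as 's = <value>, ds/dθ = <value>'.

segment 1 (0° to 197.3°, uniform, h = 27) is passed completely: s = 0.0000 + (27) = 27.0000
θ = 260° falls in segment 2 (197.3° to 304.6°, simple-harmonic, h = -16): β = 260 − 197.3 = 62.7°, B = 107.3°; Δs = -16/2·(1 − cos(π·0.5843)) = -10.0951; s = 27.0000 − 10.0951 = 16.9049
velocity in seg [197.3°–304.6°] (simple-harmonic), θ in radians: β = 62.7° = 1.0943 rad, B = 107.3° = 1.8727 rad; ds/dθ = (πh/(2B)) sin(πβ/B) = (π·(-16)/(2·1.8727)) sin(π·0.5843) = -12.951948 mm/rad

s = 16.9049, ds/dθ = -12.9519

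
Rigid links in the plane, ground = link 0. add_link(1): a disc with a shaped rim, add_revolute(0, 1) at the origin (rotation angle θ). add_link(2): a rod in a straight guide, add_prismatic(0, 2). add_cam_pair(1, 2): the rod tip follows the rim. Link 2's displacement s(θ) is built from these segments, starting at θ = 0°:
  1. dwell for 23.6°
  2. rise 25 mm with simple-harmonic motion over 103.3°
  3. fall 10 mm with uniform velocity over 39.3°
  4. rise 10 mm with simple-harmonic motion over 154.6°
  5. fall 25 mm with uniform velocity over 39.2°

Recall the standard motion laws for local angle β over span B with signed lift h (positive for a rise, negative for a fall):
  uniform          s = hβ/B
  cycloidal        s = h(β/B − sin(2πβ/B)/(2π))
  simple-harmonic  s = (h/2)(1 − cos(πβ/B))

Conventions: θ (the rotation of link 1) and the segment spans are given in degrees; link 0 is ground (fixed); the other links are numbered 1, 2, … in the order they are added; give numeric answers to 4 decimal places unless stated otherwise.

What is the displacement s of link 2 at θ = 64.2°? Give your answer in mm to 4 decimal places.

segment 1 (0° to 23.6°, dwell): s unchanged at 0.0000
θ = 64.2° falls in segment 2 (23.6° to 126.9°, simple-harmonic, h = 25): β = 64.2 − 23.6 = 40.6°, B = 103.3°; Δs = 25/2·(1 − cos(π·0.3930)) = 8.3779; s = 0.0000 + 8.3779 = 8.3779

8.3779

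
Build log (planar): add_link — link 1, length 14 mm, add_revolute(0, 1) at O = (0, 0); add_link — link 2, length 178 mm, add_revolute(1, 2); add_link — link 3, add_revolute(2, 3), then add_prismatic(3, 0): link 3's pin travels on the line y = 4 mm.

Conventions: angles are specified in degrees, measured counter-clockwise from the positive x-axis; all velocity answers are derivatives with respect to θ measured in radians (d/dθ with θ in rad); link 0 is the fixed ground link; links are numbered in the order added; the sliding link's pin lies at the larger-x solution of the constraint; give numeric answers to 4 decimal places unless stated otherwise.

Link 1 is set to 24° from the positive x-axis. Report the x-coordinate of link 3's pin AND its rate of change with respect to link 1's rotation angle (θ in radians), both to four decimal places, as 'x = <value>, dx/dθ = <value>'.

geometry: r = 14 mm, L = 178 mm, e = 4 mm
crank pin P = (r cos θ, r sin θ) = (12.789636, 5.694313)
h = r sin θ − e = 5.694313 − 4 = 1.694313
x = r cos θ + √(L² − h²) = 12.789636 + 177.991936 = 190.781572
dx/dθ = −r sin θ − h·r cos θ/√(L² − h²) (θ in radians; h = 1.694313) = -5.816058

x = 190.7816, dx/dθ = -5.8161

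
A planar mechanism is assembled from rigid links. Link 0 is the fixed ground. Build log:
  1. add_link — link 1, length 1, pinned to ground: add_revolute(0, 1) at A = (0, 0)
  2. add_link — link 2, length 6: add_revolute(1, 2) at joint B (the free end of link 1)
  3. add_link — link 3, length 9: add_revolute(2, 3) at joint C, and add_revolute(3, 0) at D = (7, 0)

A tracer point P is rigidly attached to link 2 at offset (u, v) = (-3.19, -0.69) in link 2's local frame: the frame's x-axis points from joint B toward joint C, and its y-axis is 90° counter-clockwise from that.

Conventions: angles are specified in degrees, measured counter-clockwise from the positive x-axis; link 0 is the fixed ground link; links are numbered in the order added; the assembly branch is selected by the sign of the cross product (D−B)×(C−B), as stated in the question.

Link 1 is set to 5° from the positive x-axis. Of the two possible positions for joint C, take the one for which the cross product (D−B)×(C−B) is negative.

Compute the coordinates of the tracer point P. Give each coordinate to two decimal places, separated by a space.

A=(0,0), D=(7.00,0)
B = A + 1.00·(cos5°, sin5°) = (0.9962, 0.0872)
|BD| = 6.0044
circle(B,6.00) ∩ circle(D,9.00): a=-0.7450, h=5.9536
  candidates: C₊=(0.3377,6.0509) cross=35.748; C₋=(0.1648,-5.8550) cross=-35.748
  branch - wants cross < 0 → take C=(0.1648,-5.8550) (cross=-35.748)
ex = (C−B)/|BC| = (-0.1386,-0.9904); ey = (0.9904,-0.1386)
P = B + -3.19·ex + -0.69·ey = (0.7549,3.3420)

0.75 3.34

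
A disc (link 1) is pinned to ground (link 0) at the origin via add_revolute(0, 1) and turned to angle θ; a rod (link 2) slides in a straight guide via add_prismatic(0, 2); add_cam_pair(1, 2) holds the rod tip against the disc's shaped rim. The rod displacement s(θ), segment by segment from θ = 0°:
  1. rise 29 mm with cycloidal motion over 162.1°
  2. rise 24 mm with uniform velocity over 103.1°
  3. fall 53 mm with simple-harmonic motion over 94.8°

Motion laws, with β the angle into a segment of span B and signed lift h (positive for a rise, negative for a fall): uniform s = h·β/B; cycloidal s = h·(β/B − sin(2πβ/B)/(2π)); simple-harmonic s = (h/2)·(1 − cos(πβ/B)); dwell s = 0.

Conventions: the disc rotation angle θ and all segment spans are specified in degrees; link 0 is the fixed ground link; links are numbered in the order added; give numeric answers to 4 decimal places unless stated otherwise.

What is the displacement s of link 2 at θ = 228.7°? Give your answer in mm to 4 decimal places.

segment 1 (0° to 162.1°, cycloidal, h = 29) is passed completely: s = 0.0000 + (29) = 29.0000
θ = 228.7° falls in segment 2 (162.1° to 265.2°, uniform, h = 24): β = 228.7 − 162.1 = 66.6°, B = 103.1°; Δs = 24·66.6/103.1 = 15.5034; s = 29.0000 + 15.5034 = 44.5034

44.5034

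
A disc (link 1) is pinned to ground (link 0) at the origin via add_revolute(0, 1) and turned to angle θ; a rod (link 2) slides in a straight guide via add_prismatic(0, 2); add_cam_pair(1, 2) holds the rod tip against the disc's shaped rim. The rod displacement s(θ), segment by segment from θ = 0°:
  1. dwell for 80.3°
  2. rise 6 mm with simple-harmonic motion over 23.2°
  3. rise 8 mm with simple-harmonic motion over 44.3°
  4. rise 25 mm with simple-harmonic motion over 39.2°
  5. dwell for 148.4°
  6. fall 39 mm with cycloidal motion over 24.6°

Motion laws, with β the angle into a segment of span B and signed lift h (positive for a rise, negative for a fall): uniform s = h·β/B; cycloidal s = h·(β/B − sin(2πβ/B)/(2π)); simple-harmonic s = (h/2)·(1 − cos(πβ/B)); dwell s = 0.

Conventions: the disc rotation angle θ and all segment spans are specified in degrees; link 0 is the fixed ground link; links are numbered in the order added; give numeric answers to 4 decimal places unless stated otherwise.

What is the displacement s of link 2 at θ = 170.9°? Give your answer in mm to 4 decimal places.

segment 1 (0° to 80.3°, dwell): s unchanged at 0.0000
segment 2 (80.3° to 103.5°, simple-harmonic, h = 6) is passed completely: s = 0.0000 + (6) = 6.0000
segment 3 (103.5° to 147.8°, simple-harmonic, h = 8) is passed completely: s = 6.0000 + (8) = 14.0000
θ = 170.9° falls in segment 4 (147.8° to 187°, simple-harmonic, h = 25): β = 170.9 − 147.8 = 23.1°, B = 39.2°; Δs = 25/2·(1 − cos(π·0.5893)) = 15.9604; s = 14.0000 + 15.9604 = 29.9604

29.9604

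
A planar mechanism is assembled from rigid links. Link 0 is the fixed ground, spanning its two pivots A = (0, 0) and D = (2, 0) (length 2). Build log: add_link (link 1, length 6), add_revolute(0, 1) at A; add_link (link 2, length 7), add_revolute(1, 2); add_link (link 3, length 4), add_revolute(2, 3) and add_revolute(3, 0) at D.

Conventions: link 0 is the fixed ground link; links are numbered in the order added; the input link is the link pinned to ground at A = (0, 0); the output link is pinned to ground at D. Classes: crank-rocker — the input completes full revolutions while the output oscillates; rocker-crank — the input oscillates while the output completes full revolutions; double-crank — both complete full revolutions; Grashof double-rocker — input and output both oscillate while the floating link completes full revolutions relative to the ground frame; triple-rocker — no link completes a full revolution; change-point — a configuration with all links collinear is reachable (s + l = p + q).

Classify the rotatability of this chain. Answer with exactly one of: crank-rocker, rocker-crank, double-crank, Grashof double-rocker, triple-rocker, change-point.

lengths: ground=2, input=6, coupler=7, output=4
sorted: s=2 (shortest), l=7 (longest), p+q=10
s + l = 9 vs p + q = 10
s + l < p + q (Grashof) with shortest = ground link → double-crank

double-crank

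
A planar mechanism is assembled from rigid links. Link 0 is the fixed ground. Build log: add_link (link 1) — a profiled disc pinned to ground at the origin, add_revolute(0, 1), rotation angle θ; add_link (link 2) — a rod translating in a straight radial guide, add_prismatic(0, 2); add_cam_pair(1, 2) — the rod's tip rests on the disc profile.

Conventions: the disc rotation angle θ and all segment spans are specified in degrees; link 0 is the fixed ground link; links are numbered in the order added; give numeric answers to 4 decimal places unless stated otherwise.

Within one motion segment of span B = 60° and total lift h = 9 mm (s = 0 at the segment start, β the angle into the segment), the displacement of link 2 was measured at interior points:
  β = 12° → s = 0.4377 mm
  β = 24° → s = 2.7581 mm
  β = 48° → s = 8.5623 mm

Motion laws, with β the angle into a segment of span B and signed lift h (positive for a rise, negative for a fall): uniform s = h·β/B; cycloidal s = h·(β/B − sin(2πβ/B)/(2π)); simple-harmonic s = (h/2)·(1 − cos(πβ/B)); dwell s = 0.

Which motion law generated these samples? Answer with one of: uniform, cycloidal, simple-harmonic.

candidates at β/B = r: uniform s = h·r (linear in β); cycloidal s = h·(r − sin(2πr)/(2π)); simple-harmonic s = (h/2)(1 − cos(πr))
β=12°: printed 0.4377 | uniform 1.8000, cycloidal 0.4377, simple-harmonic 0.8594
β=24°: printed 2.7581 | uniform 3.6000, cycloidal 2.7581, simple-harmonic 3.1094
β=48°: printed 8.5623 | uniform 7.2000, cycloidal 8.5623, simple-harmonic 8.1406
only one law matches every sample → cycloidal

cycloidal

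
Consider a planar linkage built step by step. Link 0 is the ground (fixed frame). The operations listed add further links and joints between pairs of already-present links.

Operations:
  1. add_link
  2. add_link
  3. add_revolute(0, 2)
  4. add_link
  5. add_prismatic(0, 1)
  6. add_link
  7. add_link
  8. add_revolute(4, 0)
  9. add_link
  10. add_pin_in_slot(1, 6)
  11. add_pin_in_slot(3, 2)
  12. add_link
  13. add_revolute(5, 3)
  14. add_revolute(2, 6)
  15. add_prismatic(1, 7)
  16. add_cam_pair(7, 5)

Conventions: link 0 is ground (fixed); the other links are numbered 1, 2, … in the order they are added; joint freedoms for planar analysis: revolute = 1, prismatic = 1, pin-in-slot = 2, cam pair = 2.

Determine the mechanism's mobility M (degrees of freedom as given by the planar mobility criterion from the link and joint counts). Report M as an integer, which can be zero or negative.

(L,J1,J2)=(1,0,0); link0 fixed
link1: (2,0,0)
link2: (3,0,0)
R 0-2 [J1]: (3,1,0)
link3: (4,1,0)
P 0-1 [J1]: (4,2,0)
link4: (5,2,0)
link5: (6,2,0)
R 4-0 [J1]: (6,3,0)
link6: (7,3,0)
PS 1-6 [J2]: (7,3,1)
PS 3-2 [J2]: (7,3,2)
link7: (8,3,2)
R 5-3 [J1]: (8,4,2)
R 2-6 [J1]: (8,5,2)
P 1-7 [J1]: (8,6,2)
C 7-5 [J2]: (8,6,3)
Grübler: 3·7 − 2·6 − 3 = 6

M = 6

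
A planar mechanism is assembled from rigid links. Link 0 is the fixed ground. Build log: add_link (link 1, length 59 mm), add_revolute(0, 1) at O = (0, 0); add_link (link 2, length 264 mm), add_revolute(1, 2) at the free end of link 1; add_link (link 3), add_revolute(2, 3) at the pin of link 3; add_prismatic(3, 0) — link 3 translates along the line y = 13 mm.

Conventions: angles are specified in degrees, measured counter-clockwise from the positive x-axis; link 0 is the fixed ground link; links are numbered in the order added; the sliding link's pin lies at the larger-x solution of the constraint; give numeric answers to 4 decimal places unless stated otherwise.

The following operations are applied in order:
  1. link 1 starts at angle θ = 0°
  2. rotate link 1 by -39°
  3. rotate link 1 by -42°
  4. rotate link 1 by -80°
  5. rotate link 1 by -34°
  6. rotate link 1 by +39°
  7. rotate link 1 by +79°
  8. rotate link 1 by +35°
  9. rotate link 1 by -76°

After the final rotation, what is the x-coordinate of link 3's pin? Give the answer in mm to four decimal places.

geometry: r = 59 mm, L = 264 mm, e = 13 mm; θ starts at 0°
rotate link 1 by -39°: θ ← 0° -39° = -39°
rotate link 1 by -42°: θ ← -39° -42° = -81°
rotate link 1 by -80°: θ ← -81° -80° = -161°
rotate link 1 by -34°: θ ← -161° -34° = -195°
rotate link 1 by +39°: θ ← -195° +39° = -156°
rotate link 1 by +79°: θ ← -156° +79° = -77°
rotate link 1 by +35°: θ ← -77° +35° = -42°
rotate link 1 by -76°: θ ← -42° -76° = -118°
crank pin P = (r cos θ, r sin θ) = (-27.698822, -52.093908)
h = r sin θ − e = -52.093908 − 13 = -65.093908
x = r cos θ + √(L² − h²) = -27.698822 + 255.849141 = 228.150319

228.1503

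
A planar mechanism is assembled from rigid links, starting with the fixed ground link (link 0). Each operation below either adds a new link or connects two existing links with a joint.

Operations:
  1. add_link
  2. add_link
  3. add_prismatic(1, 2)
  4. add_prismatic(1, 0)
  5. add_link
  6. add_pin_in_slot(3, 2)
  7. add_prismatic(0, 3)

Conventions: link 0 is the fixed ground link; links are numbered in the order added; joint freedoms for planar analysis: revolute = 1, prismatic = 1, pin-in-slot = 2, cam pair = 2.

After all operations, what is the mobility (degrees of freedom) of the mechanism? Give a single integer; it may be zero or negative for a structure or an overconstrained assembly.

(L,J1,J2)=(1,0,0); link0 fixed
link1: (2,0,0)
link2: (3,0,0)
P 1-2 [J1]: (3,1,0)
P 1-0 [J1]: (3,2,0)
link3: (4,2,0)
PS 3-2 [J2]: (4,2,1)
P 0-3 [J1]: (4,3,1)
Grübler: 3·3 − 2·3 − 1 = 2

M = 2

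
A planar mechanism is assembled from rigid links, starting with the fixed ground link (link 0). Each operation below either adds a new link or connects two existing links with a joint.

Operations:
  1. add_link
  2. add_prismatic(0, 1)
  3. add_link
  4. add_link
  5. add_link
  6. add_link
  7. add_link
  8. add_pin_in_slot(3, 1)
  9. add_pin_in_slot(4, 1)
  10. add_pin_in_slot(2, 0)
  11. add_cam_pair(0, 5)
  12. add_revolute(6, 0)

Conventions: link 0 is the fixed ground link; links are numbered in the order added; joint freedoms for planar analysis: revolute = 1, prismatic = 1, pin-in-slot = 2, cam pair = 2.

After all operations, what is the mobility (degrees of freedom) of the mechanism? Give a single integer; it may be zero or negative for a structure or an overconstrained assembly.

link 0 = ground. State L|J1|J2 = 1|0|0
+link1  2|0|0
P(0,1) f=1→J1  2|1|0
+link2  3|1|0
+link3  4|1|0
+link4  5|1|0
+link5  6|1|0
+link6  7|1|0
PS(3,1) f=2→J2  7|1|1
PS(4,1) f=2→J2  7|1|2
PS(2,0) f=2→J2  7|1|3
C(0,5) f=2→J2  7|1|4
R(6,0) f=1→J1  7|2|4
M = 3(7−1)−2·2−4 = 18−4−4 = 10

M = 10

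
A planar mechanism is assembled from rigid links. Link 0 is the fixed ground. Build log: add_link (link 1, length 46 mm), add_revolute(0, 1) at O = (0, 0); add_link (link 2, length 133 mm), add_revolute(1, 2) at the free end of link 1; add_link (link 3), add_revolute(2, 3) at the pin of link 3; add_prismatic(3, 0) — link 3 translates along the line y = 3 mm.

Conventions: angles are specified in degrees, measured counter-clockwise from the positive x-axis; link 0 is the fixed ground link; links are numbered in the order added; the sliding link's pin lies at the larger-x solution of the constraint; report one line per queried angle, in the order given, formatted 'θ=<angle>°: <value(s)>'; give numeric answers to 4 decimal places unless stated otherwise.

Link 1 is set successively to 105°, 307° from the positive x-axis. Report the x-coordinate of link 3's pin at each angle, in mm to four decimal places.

geometry: r = 46 mm, L = 133 mm, e = 3 mm
θ=105°: crank pin P = (r cos θ, r sin θ) = (-11.905676, 44.432588)
θ=105°: h = r sin θ − e = 44.432588 − 3 = 41.432588
θ=105°: x = r cos θ + √(L² − h²) = -11.905676 + 126.381726 = 114.476050
θ=307°: crank pin P = (r cos θ, r sin θ) = (27.683491, -36.737233)
θ=307°: h = r sin θ − e = -36.737233 − 3 = -39.737233
θ=307°: x = r cos θ + √(L² − h²) = 27.683491 + 126.924987 = 154.608478

θ=105°: 114.4760
θ=307°: 154.6085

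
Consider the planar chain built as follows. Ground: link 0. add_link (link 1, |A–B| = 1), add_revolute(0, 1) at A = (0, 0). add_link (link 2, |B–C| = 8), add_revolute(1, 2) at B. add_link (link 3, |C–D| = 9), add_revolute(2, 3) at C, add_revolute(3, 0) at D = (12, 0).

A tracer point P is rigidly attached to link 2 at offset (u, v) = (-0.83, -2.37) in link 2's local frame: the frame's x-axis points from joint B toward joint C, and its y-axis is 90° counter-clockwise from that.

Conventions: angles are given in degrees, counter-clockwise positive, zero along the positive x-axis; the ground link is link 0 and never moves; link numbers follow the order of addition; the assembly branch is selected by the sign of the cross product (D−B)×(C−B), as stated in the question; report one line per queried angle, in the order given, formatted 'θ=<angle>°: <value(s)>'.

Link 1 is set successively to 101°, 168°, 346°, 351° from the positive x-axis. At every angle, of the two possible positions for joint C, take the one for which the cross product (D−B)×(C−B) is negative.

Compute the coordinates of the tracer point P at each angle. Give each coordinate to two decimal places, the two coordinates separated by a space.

A=(0,0), D=(12.00,0)
θ=101°: B = A + 1.00·(cos101°, sin101°) = (-0.1908, 0.9816)
θ=101°: |BD| = 12.2303
θ=101°: circle(B,8.00) ∩ circle(D,9.00): a=5.4201, h=5.8841
θ=101°:   candidates: C₊=(5.6841,6.4117) cross=71.964; C₋=(4.7396,-5.3185) cross=-71.964
θ=101°:   branch - wants cross < 0 → take C=(4.7396,-5.3185) (cross=-71.964)
θ=101°: ex = (C−B)/|BC| = (0.6163,-0.7875); ey = (0.7875,0.6163)
θ=101°: P = B + -0.83·ex + -2.37·ey = (-2.5687,0.1746)
θ=168°: B = A + 1.00·(cos168°, sin168°) = (-0.9781, 0.2079)
θ=168°: |BD| = 12.9798
θ=168°: circle(B,8.00) ∩ circle(D,9.00): a=5.8350, h=5.4729
θ=168°:   candidates: C₊=(4.9438,5.5866) cross=71.037; C₋=(4.7685,-5.3577) cross=-71.037
θ=168°:   branch - wants cross < 0 → take C=(4.7685,-5.3577) (cross=-71.037)
θ=168°: ex = (C−B)/|BC| = (0.7183,-0.6957); ey = (0.6957,0.7183)
θ=168°: P = B + -0.83·ex + -2.37·ey = (-3.2232,-0.9171)
θ=346°: B = A + 1.00·(cos346°, sin346°) = (0.9703, -0.2419)
θ=346°: |BD| = 11.0324
θ=346°: circle(B,8.00) ∩ circle(D,9.00): a=4.7457, h=6.4404
θ=346°:   candidates: C₊=(5.5736,6.3009) cross=71.052; C₋=(5.8561,-6.5767) cross=-71.052
θ=346°:   branch - wants cross < 0 → take C=(5.8561,-6.5767) (cross=-71.052)
θ=346°: ex = (C−B)/|BC| = (0.6107,-0.7918); ey = (0.7918,0.6107)
θ=346°: P = B + -0.83·ex + -2.37·ey = (-1.4133,-1.0321)
θ=351°: B = A + 1.00·(cos351°, sin351°) = (0.9877, -0.1564)
θ=351°: |BD| = 11.0134
θ=351°: circle(B,8.00) ∩ circle(D,9.00): a=4.7349, h=6.4483
θ=351°:   candidates: C₊=(5.6305,6.3585) cross=71.018; C₋=(5.8137,-6.5368) cross=-71.018
θ=351°:   branch - wants cross < 0 → take C=(5.8137,-6.5368) (cross=-71.018)
θ=351°: ex = (C−B)/|BC| = (0.6033,-0.7975); ey = (0.7975,0.6033)
θ=351°: P = B + -0.83·ex + -2.37·ey = (-1.4032,-0.9242)

θ=101°: -2.57 0.17
θ=168°: -3.22 -0.92
θ=346°: -1.41 -1.03
θ=351°: -1.40 -0.92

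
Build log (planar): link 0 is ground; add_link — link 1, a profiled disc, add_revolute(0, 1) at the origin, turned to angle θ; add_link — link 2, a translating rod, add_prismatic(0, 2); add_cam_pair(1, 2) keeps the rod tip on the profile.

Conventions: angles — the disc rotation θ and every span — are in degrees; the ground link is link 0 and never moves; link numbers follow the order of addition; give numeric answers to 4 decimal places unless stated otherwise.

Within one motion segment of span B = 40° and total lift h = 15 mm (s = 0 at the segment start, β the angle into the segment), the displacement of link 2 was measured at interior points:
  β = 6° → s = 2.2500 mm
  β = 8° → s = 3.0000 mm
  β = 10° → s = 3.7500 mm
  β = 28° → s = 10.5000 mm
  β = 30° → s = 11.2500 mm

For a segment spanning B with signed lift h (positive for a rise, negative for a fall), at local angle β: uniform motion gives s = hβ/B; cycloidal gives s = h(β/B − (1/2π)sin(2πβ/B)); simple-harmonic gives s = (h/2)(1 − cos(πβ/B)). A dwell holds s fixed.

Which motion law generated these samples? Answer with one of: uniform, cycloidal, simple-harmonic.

candidates at β/B = r: uniform s = h·r (linear in β); cycloidal s = h·(r − sin(2πr)/(2π)); simple-harmonic s = (h/2)(1 − cos(πr))
β=6°: printed 2.2500 | uniform 2.2500, cycloidal 0.3186, simple-harmonic 0.8175
β=8°: printed 3.0000 | uniform 3.0000, cycloidal 0.7295, simple-harmonic 1.4324
β=10°: printed 3.7500 | uniform 3.7500, cycloidal 1.3627, simple-harmonic 2.1967
β=28°: printed 10.5000 | uniform 10.5000, cycloidal 12.7705, simple-harmonic 11.9084
β=30°: printed 11.2500 | uniform 11.2500, cycloidal 13.6373, simple-harmonic 12.8033
only one law matches every sample → uniform

uniform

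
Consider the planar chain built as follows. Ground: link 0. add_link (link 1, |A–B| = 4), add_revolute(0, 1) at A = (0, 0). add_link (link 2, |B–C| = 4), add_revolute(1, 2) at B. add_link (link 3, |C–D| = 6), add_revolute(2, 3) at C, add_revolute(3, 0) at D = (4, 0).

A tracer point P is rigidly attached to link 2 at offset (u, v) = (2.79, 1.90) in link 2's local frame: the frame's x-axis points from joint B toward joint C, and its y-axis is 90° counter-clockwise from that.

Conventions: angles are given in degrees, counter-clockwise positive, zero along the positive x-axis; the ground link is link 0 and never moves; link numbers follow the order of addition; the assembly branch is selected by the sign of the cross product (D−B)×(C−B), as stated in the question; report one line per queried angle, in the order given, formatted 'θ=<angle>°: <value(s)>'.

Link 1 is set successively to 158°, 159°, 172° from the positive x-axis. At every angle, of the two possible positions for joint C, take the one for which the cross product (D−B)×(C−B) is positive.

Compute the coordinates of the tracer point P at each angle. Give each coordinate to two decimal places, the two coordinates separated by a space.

A=(0,0), D=(4.00,0)
θ=158°: B = A + 4.00·(cos158°, sin158°) = (-3.7087, 1.4984)
θ=158°: |BD| = 7.8530
θ=158°: circle(B,4.00) ∩ circle(D,6.00): a=2.6531, h=2.9935
θ=158°:   candidates: C₊=(-0.5332,3.9307) cross=23.508; C₋=(-1.6756,-1.9463) cross=-23.508
θ=158°:   branch + wants cross > 0 → take C=(-0.5332,3.9307) (cross=23.508)
θ=158°: ex = (C−B)/|BC| = (0.7939,0.6081); ey = (-0.6081,0.7939)
θ=158°: P = B + 2.79·ex + 1.90·ey = (-2.6491,4.7033)
θ=159°: B = A + 4.00·(cos159°, sin159°) = (-3.7343, 1.4335)
θ=159°: |BD| = 7.8660
θ=159°: circle(B,4.00) ∩ circle(D,6.00): a=2.6617, h=2.9858
θ=159°:   candidates: C₊=(-0.5730,3.8842) cross=23.487; C₋=(-1.6613,-1.9874) cross=-23.487
θ=159°:   branch + wants cross > 0 → take C=(-0.5730,3.8842) (cross=23.487)
θ=159°: ex = (C−B)/|BC| = (0.7903,0.6127); ey = (-0.6127,0.7903)
θ=159°: P = B + 2.79·ex + 1.90·ey = (-2.6934,4.6445)
θ=172°: B = A + 4.00·(cos172°, sin172°) = (-3.9611, 0.5567)
θ=172°: |BD| = 7.9805
θ=172°: circle(B,4.00) ∩ circle(D,6.00): a=2.7372, h=2.9168
θ=172°:   candidates: C₊=(-1.0271,3.2754) cross=23.278; C₋=(-1.4340,-2.5439) cross=-23.278
θ=172°:   branch + wants cross > 0 → take C=(-1.0271,3.2754) (cross=23.278)
θ=172°: ex = (C−B)/|BC| = (0.7335,0.6797); ey = (-0.6797,0.7335)
θ=172°: P = B + 2.79·ex + 1.90·ey = (-3.2060,3.8467)

θ=158°: -2.65 4.70
θ=159°: -2.69 4.64
θ=172°: -3.21 3.85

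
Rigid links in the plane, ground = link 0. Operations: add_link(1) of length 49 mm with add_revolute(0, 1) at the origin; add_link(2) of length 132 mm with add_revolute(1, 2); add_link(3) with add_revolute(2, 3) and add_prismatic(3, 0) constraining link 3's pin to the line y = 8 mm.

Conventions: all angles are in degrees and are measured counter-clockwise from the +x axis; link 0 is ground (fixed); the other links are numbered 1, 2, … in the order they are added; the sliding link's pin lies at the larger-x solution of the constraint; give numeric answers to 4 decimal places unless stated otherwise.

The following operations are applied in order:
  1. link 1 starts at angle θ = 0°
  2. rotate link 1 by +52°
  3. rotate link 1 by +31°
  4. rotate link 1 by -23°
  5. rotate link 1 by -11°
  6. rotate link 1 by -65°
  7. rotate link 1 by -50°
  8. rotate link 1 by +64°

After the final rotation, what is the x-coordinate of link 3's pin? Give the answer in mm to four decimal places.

geometry: r = 49 mm, L = 132 mm, e = 8 mm; θ starts at 0°
rotate link 1 by +52°: θ ← 0° +52° = 52°
rotate link 1 by +31°: θ ← 52° +31° = 83°
rotate link 1 by -23°: θ ← 83° -23° = 60°
rotate link 1 by -11°: θ ← 60° -11° = 49°
rotate link 1 by -65°: θ ← 49° -65° = -16°
rotate link 1 by -50°: θ ← -16° -50° = -66°
rotate link 1 by +64°: θ ← -66° +64° = -2°
crank pin P = (r cos θ, r sin θ) = (48.970151, -1.710075)
h = r sin θ − e = -1.710075 − 8 = -9.710075
x = r cos θ + √(L² − h²) = 48.970151 + 131.642373 = 180.612524

180.6125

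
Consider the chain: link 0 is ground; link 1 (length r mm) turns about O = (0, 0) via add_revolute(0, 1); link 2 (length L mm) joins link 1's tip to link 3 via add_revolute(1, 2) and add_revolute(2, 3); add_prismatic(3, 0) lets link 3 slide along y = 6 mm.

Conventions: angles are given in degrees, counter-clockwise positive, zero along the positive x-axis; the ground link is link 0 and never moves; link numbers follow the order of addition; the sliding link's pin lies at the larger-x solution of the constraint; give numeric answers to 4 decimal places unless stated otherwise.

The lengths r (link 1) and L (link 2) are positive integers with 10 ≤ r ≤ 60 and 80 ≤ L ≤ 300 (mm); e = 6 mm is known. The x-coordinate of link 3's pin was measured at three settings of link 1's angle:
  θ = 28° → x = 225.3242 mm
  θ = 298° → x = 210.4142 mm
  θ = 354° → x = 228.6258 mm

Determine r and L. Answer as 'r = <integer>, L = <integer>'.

constraint per measurement: (x − r cos θ)² + (r sin θ − e)² = L²
subtracting the θ₁ and θ₂ equations cancels the r² and L² terms:
r = (x₁² − x₂²) / (2[(x₁cos θ₁ + e sin θ₁) − (x₂cos θ₂ + e sin θ₂)]) = 30.0001 → r = 30
L² = (x₁ − r cos θ₁)² + (r sin θ₁ − e)² = 39601.0177 → L = 199.0000 → L = 199
check at θ₃=354°: x = 228.6258 (printed 228.6258) ✓

r = 30, L = 199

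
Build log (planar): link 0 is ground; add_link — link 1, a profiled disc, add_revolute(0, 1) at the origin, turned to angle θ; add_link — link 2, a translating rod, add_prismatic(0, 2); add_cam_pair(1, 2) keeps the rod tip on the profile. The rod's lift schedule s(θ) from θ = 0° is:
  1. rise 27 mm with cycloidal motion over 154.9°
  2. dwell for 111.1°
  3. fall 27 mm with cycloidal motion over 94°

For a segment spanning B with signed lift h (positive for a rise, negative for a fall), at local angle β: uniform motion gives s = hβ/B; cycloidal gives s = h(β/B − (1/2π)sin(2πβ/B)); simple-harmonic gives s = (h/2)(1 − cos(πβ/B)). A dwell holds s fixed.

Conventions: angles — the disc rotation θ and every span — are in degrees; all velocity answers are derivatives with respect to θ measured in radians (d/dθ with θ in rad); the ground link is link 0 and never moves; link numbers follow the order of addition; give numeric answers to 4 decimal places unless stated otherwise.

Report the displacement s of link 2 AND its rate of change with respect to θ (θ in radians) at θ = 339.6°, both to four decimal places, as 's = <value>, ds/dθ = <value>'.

seg 1 [0°–154.9°] cycloidal, h=27: full span → s += 27 → s = 27.0000
seg 2 [154.9°–266°] dwell: s stays 27.0000
seg 3 [266°–360°] cycloidal, h=-27: θ=339.6° here. β=73.6, B=94. -27·(0.7830 − sin(2π·0.7830)/(2π)) = -25.3457 → s = 1.6543
velocity in seg [266°–360°] (cycloidal), θ in radians: β = 73.6° = 1.2846 rad, B = 94° = 1.6406 rad; ds/dθ = (h/B)(1 − cos(2πβ/B)) = ((-27)/1.6406)(1 − cos(2π·0.7830)) = -13.071509 mm/rad

s = 1.6543, ds/dθ = -13.0715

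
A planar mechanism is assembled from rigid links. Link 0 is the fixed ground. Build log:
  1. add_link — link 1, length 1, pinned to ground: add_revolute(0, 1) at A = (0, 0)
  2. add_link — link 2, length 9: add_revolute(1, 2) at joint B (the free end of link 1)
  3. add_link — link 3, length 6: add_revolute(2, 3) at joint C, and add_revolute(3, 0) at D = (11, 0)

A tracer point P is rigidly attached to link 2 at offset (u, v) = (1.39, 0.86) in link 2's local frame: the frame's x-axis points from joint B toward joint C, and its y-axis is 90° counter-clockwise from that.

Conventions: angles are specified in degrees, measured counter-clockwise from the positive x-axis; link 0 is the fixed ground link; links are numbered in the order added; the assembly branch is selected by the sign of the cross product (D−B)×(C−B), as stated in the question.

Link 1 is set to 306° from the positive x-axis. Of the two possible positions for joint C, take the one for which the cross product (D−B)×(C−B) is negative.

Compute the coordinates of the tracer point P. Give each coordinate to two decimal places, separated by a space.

A=(0,0), D=(11.00,0)
B = A + 1.00·(cos306°, sin306°) = (0.5878, -0.8090)
|BD| = 10.4436
circle(B,9.00) ∩ circle(D,6.00): a=7.3762, h=5.1567
  candidates: C₊=(7.5424,4.9036) cross=53.854; C₋=(8.3413,-5.3788) cross=-53.854
  branch - wants cross < 0 → take C=(8.3413,-5.3788) (cross=-53.854)
ex = (C−B)/|BC| = (0.8615,-0.5078); ey = (0.5078,0.8615)
P = B + 1.39·ex + 0.86·ey = (2.2219,-0.7739)

2.22 -0.77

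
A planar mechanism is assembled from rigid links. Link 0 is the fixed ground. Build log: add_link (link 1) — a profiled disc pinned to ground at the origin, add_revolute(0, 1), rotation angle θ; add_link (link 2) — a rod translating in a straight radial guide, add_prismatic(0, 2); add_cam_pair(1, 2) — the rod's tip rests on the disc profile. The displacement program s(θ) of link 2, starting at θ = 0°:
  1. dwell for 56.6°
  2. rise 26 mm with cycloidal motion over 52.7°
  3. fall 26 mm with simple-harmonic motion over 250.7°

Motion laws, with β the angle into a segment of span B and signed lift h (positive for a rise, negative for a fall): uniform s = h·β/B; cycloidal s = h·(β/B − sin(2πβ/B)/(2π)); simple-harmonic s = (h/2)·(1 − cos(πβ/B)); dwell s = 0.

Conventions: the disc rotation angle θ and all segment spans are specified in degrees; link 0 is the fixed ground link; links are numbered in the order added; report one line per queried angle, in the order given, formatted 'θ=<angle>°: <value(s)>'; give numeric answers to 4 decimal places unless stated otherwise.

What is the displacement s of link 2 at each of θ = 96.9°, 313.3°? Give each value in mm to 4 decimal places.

seg 1 [0°–56.6°] dwell: s stays 0.0000
seg 2 [56.6°–109.3°] cycloidal, h=26: θ=96.9° here. β=40.3, B=52.7. 26·(0.7647 − sin(2π·0.7647)/(2π)) = 24.0027 → s = 24.0027
seg 2 [56.6°–109.3°] cycloidal, h=26: full span → s += 26 → s = 26.0000
seg 3 [109.3°–360°] simple-harmonic, h=-26: θ=313.3° here. β=204, B=250.7. -26/2·(1 − cos(π·0.8137)) = -23.8367 → s = 2.1633

θ=96.9°: 24.0027
θ=313.3°: 2.1633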